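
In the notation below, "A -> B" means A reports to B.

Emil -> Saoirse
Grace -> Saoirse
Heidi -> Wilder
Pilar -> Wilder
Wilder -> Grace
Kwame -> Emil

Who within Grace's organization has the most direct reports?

Wilder

Direct-report counts within Grace's organization: Grace has 1; Wilder has 2. The largest is 2, held by Wilder.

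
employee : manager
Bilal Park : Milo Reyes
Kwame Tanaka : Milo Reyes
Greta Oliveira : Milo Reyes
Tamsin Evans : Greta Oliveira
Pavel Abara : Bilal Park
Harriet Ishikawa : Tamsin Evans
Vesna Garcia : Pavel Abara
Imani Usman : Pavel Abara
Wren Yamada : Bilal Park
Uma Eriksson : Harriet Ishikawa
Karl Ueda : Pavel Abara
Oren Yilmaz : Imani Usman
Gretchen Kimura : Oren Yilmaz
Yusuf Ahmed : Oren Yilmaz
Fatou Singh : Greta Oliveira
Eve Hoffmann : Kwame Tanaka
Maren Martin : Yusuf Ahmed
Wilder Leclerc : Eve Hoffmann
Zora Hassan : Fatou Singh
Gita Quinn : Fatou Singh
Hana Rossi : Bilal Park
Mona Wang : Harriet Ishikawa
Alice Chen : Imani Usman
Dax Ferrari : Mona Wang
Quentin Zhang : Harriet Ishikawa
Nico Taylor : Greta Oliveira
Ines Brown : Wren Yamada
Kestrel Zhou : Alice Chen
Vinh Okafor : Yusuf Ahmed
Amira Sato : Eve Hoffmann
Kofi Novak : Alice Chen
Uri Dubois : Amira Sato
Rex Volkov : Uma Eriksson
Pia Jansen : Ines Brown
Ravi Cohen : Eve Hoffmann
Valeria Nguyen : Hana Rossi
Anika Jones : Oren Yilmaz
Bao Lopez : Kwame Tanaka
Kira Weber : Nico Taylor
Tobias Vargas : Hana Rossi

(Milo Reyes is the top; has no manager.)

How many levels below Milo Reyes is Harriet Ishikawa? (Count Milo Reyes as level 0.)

3

Chain from Harriet Ishikawa up to Milo Reyes: Harriet Ishikawa → Tamsin Evans → Greta Oliveira → Milo Reyes. That is 3 steps up, so Harriet Ishikawa is 3 levels below Milo Reyes.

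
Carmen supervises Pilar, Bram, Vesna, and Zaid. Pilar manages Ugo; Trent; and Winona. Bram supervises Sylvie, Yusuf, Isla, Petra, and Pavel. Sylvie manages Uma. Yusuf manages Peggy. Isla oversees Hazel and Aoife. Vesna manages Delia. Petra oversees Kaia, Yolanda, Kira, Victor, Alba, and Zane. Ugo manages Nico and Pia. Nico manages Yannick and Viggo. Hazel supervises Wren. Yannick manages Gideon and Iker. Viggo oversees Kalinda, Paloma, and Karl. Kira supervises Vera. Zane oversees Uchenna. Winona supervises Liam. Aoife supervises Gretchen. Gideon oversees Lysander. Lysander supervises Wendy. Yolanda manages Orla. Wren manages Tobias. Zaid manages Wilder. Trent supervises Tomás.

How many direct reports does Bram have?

5

Bram directly manages Sylvie, Yusuf, Isla, Petra, Pavel. That is 5 direct reports.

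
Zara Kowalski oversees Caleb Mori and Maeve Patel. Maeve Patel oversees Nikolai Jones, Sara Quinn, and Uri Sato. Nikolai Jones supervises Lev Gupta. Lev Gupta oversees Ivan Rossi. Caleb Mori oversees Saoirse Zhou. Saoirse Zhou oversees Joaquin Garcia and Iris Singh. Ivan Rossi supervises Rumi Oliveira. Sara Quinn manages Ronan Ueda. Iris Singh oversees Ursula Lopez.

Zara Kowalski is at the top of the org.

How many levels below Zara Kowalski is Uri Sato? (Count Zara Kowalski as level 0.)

2

Chain from Uri Sato up to Zara Kowalski: Uri Sato → Maeve Patel → Zara Kowalski. That is 2 steps up, so Uri Sato is 2 levels below Zara Kowalski.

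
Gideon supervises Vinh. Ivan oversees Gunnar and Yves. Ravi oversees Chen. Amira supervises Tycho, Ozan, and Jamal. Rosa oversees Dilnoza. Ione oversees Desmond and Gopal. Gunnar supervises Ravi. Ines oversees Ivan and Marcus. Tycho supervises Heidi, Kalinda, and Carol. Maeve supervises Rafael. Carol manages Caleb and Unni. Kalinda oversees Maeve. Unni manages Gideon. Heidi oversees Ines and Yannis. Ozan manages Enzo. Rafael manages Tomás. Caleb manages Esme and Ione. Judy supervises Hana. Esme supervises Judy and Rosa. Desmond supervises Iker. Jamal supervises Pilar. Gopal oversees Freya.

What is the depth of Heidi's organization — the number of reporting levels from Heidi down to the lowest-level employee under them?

5

The longest chain under Heidi runs Heidi → Ines → Ivan → Gunnar → Ravi → Chen, which is 5 levels below Heidi.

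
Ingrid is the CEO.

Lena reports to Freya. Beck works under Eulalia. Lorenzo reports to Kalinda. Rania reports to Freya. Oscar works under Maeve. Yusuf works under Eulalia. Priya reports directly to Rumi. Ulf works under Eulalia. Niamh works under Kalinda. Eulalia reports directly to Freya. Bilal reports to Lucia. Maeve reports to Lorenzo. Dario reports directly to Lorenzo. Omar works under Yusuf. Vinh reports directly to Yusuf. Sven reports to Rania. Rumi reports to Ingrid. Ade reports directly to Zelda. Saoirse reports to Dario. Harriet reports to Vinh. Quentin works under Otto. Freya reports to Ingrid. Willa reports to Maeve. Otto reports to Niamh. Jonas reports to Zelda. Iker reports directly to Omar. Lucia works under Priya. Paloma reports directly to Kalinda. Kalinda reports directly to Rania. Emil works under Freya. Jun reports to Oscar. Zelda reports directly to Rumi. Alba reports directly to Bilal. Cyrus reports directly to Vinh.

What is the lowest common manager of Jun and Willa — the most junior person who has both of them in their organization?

Maeve

Jun's chain of managers is Oscar, Maeve, Lorenzo, Kalinda, Rania, Freya, Ingrid. Willa's chain of managers is Maeve, Lorenzo, Kalinda, Rania, Freya, Ingrid. The first manager that appears in both chains is Maeve.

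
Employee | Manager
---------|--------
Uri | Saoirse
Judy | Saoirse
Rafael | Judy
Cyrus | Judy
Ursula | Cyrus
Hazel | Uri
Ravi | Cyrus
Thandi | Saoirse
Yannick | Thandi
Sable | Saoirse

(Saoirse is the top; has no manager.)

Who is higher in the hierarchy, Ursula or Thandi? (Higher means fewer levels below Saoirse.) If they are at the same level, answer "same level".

Ursula is 3 levels below Saoirse; Thandi is 1. Thandi is higher.

Thandi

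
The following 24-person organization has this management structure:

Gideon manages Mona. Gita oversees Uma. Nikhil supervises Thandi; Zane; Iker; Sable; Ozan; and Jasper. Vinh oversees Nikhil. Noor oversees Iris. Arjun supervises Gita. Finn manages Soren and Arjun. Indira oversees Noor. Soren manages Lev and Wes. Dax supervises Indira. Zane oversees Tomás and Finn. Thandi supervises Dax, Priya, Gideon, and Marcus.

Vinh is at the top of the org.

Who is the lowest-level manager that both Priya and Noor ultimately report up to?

Thandi

Priya's chain of managers is Thandi, Nikhil, Vinh. Noor's chain of managers is Indira, Dax, Thandi, Nikhil, Vinh. The first manager that appears in both chains is Thandi.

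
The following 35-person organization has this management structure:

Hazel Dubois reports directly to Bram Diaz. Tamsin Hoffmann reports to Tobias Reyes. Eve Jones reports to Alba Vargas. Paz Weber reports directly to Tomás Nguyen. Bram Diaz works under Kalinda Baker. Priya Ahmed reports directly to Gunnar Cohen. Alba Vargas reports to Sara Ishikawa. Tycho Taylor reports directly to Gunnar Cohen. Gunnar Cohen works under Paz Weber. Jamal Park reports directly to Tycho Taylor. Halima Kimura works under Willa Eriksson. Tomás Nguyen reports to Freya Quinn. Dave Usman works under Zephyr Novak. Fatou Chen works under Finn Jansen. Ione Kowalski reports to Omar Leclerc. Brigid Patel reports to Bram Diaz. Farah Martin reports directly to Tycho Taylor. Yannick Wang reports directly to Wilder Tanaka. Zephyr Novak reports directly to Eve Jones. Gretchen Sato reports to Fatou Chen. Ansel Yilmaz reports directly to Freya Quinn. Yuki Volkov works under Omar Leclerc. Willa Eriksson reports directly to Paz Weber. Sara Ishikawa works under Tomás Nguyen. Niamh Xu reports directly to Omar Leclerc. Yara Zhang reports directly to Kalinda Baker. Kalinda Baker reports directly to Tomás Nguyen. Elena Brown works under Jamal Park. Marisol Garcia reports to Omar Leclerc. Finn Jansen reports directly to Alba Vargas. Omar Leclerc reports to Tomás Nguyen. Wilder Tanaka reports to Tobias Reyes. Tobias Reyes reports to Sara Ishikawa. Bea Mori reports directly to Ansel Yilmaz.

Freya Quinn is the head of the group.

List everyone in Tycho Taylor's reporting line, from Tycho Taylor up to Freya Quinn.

Tycho Taylor reports to Gunnar Cohen. Gunnar Cohen reports to Paz Weber. Paz Weber reports to Tomás Nguyen. Tomás Nguyen reports to Freya Quinn. Freya Quinn is at the top.

Tycho Taylor -> Gunnar Cohen -> Paz Weber -> Tomás Nguyen -> Freya Quinn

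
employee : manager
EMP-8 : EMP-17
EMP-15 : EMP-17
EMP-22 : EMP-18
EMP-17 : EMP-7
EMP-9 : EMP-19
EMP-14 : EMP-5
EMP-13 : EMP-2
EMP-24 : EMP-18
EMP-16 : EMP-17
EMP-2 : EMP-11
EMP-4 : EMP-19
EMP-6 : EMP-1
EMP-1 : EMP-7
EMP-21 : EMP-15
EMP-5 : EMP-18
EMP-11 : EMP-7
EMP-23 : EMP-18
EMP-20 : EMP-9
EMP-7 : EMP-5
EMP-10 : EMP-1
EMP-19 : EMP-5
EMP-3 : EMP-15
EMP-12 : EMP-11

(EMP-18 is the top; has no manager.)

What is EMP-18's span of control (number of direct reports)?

4

EMP-18 directly manages EMP-5, EMP-22, EMP-23, EMP-24. That is 4 direct reports.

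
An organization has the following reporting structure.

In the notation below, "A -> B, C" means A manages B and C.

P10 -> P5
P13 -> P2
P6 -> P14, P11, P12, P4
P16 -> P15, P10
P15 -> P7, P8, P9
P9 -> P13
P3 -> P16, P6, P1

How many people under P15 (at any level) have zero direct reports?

The people in P15's organization with no one reporting to them are P2, P8, P7. That is 3.

3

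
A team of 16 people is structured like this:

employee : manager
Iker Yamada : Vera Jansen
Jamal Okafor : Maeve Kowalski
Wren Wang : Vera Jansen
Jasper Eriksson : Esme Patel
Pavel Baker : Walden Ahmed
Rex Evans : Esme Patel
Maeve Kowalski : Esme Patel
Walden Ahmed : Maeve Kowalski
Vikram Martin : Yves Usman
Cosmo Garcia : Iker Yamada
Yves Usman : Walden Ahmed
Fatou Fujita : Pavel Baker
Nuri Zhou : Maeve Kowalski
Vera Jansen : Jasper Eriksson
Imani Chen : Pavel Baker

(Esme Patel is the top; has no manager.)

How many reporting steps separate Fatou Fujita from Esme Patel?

4

Chain from Fatou Fujita up to Esme Patel: Fatou Fujita → Pavel Baker → Walden Ahmed → Maeve Kowalski → Esme Patel. That is 4 steps up, so Fatou Fujita is 4 levels below Esme Patel.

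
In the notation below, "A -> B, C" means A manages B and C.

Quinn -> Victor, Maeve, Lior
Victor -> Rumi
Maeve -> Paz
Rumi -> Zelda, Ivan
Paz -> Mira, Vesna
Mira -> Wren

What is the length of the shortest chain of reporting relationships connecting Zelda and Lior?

4

Zelda is 3 levels below Quinn, and Lior is 1 level below Quinn (their lowest common manager). The shortest path runs up from Zelda to Quinn and back down to Lior: 3 + 1 = 4 links.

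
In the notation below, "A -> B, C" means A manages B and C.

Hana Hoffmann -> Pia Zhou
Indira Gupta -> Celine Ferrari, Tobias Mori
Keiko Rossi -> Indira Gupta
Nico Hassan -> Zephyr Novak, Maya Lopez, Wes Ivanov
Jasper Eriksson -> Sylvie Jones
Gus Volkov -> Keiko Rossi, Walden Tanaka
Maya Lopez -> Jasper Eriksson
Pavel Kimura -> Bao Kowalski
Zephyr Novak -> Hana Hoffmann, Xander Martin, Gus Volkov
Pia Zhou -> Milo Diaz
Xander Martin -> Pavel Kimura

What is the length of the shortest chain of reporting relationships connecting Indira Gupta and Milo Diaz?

Indira Gupta is 3 levels below Zephyr Novak, and Milo Diaz is 3 levels below Zephyr Novak (their lowest common manager). The shortest path runs up from Indira Gupta to Zephyr Novak and back down to Milo Diaz: 3 + 3 = 6 links.

6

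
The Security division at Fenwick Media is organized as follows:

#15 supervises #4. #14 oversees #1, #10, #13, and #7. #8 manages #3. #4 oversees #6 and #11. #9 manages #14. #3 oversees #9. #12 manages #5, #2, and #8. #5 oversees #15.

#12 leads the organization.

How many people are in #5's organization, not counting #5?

4

#5 directly manages #15. Under #15: #4, #11, #6 (3). That's 4 in total.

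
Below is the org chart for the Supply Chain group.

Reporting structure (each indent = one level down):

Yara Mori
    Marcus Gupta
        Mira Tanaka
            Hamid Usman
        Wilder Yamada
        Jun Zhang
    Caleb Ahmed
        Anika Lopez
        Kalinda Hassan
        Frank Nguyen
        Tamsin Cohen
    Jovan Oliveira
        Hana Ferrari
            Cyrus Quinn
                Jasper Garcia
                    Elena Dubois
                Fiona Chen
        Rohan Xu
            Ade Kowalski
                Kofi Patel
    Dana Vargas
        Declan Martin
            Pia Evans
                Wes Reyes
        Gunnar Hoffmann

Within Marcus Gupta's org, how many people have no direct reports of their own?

3

The people in Marcus Gupta's organization with no one reporting to them are Jun Zhang, Wilder Yamada, Hamid Usman. That is 3.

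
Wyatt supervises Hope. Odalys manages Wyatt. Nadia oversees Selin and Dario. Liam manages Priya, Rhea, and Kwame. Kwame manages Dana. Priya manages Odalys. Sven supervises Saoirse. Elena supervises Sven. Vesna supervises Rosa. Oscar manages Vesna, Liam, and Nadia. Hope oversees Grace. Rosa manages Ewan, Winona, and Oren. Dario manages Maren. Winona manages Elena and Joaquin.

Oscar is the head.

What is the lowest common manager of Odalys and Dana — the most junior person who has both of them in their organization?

Liam

Odalys's chain of managers is Priya, Liam, Oscar. Dana's chain of managers is Kwame, Liam, Oscar. The first manager that appears in both chains is Liam.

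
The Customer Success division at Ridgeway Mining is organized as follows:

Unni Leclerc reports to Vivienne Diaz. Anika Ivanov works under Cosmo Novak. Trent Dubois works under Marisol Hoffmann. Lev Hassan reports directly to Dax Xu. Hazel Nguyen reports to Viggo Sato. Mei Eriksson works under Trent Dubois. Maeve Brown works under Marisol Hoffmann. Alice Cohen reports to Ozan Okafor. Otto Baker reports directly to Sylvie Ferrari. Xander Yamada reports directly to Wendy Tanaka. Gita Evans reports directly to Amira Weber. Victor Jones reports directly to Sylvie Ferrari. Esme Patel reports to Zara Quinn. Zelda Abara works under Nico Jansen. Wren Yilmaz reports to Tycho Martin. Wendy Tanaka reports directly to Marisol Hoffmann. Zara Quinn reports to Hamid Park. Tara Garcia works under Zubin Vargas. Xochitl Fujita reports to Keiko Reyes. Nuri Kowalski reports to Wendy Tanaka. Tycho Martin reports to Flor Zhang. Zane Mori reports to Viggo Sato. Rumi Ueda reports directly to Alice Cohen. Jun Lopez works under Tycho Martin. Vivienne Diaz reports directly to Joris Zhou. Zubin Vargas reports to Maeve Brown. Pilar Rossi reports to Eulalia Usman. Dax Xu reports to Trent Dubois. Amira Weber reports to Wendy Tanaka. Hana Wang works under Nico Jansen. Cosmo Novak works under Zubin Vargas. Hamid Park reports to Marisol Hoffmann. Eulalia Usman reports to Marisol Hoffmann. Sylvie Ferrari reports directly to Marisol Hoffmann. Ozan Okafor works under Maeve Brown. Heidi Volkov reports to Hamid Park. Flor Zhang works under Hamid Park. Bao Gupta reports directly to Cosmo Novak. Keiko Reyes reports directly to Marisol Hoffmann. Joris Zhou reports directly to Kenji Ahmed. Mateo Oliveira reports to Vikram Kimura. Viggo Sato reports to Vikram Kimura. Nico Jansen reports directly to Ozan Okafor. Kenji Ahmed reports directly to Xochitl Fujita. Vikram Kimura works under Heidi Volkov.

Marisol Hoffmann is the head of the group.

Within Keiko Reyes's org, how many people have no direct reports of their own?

The only person in Keiko Reyes's organization with no one reporting to them is Unni Leclerc. That is 1.

1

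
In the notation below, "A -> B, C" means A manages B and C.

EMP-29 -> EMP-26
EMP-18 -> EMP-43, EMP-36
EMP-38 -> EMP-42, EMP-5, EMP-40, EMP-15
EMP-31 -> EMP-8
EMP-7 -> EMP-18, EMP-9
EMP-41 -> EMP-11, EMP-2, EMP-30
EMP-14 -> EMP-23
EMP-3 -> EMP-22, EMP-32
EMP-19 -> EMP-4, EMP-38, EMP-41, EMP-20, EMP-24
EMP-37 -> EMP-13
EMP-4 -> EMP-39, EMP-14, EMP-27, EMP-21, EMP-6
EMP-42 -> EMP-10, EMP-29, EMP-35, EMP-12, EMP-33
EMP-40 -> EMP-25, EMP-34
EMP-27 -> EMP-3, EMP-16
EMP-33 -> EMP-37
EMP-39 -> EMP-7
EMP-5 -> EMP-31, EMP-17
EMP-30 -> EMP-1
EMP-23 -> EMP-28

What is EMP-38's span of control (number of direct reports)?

EMP-38 directly manages EMP-42, EMP-5, EMP-40, EMP-15. That is 4 direct reports.

4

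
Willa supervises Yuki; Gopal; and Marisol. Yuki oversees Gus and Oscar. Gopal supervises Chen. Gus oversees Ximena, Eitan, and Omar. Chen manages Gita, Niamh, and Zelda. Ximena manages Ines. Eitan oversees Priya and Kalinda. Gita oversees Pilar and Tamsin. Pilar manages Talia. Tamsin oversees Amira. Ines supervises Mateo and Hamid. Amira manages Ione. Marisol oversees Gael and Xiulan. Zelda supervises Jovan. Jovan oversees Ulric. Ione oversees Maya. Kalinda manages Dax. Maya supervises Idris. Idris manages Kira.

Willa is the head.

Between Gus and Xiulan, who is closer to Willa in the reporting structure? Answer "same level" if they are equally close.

Both Gus and Xiulan are 2 levels below Willa.

same level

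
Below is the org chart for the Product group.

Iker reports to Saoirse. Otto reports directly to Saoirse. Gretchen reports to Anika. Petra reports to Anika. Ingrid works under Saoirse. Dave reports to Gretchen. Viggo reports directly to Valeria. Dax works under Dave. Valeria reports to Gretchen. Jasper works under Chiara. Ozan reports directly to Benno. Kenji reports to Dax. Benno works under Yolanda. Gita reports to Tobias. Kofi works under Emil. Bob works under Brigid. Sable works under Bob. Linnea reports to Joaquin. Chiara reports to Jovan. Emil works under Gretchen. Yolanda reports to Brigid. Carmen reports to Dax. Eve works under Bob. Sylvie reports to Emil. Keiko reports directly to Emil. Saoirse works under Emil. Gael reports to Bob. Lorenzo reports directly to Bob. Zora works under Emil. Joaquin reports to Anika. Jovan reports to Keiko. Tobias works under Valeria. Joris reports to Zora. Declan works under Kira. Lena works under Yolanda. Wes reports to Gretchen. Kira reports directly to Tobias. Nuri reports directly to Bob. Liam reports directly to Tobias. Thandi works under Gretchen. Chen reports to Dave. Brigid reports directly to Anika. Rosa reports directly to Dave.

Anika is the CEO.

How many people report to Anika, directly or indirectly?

43

Anika directly manages Gretchen, Brigid, Joaquin, Petra. Under Gretchen: Thandi, Wes, Dave, Chen, Rosa, Dax, Kenji, Carmen, Emil, Kofi, Keiko, Jovan, Chiara, Jasper, Saoirse, Otto, Ingrid, Iker, Zora, Joris, Sylvie, Valeria, Viggo, Tobias, Gita, Kira, Declan, Liam (28). Under Brigid: Bob, Nuri, Gael, Sable, Eve, Lorenzo, Yolanda, Lena, Benno, Ozan (10). Under Joaquin: Linnea (1). Petra has no reports. So Anika's organization is 4 direct reports plus everyone under them: 29 + 11 + 2 + 1 = 43.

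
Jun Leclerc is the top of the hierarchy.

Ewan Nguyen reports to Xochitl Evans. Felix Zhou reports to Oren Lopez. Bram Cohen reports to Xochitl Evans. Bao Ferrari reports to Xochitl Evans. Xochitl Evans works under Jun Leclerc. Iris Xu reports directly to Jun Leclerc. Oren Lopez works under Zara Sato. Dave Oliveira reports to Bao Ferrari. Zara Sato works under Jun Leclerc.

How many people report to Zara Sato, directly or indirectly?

2

Zara Sato directly manages Oren Lopez. Under Oren Lopez: Felix Zhou (1). That's 2 in total.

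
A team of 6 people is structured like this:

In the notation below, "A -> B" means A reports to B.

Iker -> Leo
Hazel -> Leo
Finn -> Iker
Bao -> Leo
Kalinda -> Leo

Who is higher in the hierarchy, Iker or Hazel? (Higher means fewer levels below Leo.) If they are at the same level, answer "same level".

Both Iker and Hazel are 1 level below Leo.

same level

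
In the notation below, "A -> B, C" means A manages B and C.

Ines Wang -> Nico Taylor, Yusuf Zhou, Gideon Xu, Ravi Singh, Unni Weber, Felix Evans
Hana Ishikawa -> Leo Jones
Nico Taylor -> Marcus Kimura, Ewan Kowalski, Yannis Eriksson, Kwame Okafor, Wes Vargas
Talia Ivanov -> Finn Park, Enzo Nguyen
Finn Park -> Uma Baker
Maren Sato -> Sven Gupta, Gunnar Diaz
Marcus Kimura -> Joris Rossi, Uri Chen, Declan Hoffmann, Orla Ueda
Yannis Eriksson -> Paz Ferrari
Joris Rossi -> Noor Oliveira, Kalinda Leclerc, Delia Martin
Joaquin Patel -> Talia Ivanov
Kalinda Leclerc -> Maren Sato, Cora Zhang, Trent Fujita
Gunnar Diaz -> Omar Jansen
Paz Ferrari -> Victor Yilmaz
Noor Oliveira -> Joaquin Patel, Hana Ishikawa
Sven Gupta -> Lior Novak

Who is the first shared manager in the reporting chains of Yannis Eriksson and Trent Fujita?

Yannis Eriksson's chain of managers is Nico Taylor, Ines Wang. Trent Fujita's chain of managers is Kalinda Leclerc, Joris Rossi, Marcus Kimura, Nico Taylor, Ines Wang. The first manager that appears in both chains is Nico Taylor.

Nico Taylor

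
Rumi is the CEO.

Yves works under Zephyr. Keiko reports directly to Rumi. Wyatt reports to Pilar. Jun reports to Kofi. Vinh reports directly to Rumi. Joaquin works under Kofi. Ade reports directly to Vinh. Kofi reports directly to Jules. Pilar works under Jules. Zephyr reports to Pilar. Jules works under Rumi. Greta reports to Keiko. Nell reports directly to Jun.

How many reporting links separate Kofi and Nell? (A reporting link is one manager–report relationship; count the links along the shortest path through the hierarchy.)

Nell is in Kofi's organization: the chain from Nell up to Kofi is Nell → Jun → Kofi, which is 2 links.

2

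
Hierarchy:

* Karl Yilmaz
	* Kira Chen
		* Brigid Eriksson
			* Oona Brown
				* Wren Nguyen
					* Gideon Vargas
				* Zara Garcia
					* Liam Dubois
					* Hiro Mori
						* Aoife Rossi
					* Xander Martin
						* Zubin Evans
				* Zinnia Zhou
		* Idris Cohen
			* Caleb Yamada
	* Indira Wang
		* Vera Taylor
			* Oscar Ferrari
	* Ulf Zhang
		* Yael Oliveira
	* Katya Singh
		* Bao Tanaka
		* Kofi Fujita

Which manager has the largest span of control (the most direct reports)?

Karl Yilmaz

Direct-report counts: Karl Yilmaz has 4; Katya Singh has 2; Ulf Zhang has 1; Indira Wang has 1; Vera Taylor has 1; Kira Chen has 2; Idris Cohen has 1; Brigid Eriksson has 1; Oona Brown has 3; Zara Garcia has 3; Xander Martin has 1; Hiro Mori has 1; Wren Nguyen has 1. The largest is 4, held by Karl Yilmaz.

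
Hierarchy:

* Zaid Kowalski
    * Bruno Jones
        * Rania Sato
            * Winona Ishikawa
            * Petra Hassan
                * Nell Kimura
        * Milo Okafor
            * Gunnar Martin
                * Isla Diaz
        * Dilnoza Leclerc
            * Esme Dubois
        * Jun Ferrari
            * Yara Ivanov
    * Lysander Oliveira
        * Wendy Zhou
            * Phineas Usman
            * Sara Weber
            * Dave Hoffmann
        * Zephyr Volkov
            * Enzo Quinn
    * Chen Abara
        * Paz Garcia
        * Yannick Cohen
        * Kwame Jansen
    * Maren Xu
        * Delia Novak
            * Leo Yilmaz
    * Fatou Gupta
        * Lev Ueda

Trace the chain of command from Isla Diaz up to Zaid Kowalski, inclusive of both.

Isla Diaz -> Gunnar Martin -> Milo Okafor -> Bruno Jones -> Zaid Kowalski

Isla Diaz reports to Gunnar Martin. Gunnar Martin reports to Milo Okafor. Milo Okafor reports to Bruno Jones. Bruno Jones reports to Zaid Kowalski. Zaid Kowalski is at the top.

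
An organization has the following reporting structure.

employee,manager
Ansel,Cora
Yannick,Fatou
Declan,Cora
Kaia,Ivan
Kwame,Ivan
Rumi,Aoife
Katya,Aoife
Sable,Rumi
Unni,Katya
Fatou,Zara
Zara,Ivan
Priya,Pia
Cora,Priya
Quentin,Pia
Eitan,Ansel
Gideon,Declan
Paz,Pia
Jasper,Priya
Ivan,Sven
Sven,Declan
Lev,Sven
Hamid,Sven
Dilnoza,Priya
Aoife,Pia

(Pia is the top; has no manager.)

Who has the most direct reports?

Pia

Direct-report counts: Pia has 4; Priya has 3; Cora has 2; Ansel has 1; Declan has 2; Sven has 3; Ivan has 3; Zara has 1; Fatou has 1; Aoife has 2; Rumi has 1; Katya has 1. The largest is 4, held by Pia.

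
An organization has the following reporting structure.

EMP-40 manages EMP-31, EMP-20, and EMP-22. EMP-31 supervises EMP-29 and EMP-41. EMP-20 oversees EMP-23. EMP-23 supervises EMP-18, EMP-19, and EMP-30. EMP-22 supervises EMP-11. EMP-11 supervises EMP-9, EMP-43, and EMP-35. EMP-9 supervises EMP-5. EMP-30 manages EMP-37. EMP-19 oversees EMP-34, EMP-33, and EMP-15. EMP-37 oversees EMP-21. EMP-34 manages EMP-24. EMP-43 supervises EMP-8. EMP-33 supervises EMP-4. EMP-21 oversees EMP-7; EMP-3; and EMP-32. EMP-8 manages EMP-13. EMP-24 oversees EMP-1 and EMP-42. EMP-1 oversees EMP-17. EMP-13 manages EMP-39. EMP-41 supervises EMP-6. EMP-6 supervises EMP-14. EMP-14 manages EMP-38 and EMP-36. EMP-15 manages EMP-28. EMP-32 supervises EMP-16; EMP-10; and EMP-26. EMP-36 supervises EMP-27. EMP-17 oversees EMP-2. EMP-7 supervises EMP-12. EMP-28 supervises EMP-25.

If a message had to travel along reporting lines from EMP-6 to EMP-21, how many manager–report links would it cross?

EMP-6 is 3 levels below EMP-40, and EMP-21 is 5 levels below EMP-40 (their lowest common manager). The shortest path runs up from EMP-6 to EMP-40 and back down to EMP-21: 3 + 5 = 8 links.

8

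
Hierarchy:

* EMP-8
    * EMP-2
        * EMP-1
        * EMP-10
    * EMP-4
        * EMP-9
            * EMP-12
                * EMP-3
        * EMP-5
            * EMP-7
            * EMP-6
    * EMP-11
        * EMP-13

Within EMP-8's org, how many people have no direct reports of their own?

The people in EMP-8's organization with no one reporting to them are EMP-13, EMP-6, EMP-7, EMP-3, EMP-10, EMP-1. That is 6.

6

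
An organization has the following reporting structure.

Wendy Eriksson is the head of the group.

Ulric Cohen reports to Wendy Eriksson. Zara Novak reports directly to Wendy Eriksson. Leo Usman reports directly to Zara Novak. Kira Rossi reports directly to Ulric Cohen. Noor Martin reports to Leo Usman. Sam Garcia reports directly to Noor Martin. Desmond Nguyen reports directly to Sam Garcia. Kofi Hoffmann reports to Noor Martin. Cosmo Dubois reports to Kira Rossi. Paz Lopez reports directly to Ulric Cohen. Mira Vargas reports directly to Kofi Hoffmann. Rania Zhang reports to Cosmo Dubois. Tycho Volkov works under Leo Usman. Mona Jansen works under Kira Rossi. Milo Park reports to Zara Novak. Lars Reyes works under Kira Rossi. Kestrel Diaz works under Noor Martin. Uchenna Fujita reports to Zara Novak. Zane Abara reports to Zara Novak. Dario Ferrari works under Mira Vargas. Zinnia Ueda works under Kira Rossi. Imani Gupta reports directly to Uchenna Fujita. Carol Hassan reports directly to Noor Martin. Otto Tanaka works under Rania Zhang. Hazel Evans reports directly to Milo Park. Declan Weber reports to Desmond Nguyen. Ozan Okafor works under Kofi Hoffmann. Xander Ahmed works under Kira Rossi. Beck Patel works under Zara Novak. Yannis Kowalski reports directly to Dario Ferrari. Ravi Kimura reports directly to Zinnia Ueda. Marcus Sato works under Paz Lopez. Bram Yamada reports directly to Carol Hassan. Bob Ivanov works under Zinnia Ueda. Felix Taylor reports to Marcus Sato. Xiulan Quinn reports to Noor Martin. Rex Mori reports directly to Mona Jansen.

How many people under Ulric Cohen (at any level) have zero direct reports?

7

The people in Ulric Cohen's organization with no one reporting to them are Felix Taylor, Xander Ahmed, Bob Ivanov, Ravi Kimura, Lars Reyes, Rex Mori, Otto Tanaka. That is 7.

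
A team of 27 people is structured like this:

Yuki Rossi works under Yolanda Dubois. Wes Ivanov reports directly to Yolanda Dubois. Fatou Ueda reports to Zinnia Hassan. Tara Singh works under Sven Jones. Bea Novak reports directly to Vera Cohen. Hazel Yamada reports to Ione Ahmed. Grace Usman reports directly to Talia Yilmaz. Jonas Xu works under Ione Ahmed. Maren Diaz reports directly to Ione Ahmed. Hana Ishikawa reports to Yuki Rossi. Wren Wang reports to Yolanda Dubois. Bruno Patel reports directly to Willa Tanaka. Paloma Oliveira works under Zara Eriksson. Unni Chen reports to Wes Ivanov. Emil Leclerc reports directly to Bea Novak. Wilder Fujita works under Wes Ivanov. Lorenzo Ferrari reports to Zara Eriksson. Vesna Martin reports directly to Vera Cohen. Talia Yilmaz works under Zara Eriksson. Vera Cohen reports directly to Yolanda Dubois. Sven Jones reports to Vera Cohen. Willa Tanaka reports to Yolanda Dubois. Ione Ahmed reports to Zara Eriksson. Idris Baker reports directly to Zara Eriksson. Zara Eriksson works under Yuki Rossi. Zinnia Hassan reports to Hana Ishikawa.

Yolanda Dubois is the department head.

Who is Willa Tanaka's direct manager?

Willa Tanaka reports directly to Yolanda Dubois.

Yolanda Dubois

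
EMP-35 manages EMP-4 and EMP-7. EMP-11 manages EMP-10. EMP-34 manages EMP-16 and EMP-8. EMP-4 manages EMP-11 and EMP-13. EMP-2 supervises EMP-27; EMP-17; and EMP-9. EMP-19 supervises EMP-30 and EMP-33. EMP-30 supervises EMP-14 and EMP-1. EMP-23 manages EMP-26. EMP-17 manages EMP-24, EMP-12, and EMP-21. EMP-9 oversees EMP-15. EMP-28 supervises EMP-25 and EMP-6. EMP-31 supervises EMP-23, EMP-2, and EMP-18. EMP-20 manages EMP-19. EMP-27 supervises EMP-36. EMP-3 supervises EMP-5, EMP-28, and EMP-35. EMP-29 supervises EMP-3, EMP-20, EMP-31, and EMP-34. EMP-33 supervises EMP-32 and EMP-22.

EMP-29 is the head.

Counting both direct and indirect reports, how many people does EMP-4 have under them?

EMP-4 directly manages EMP-11, EMP-13. Under EMP-11: EMP-10 (1). EMP-13 has no reports. So EMP-4's organization is 2 direct reports plus everyone under them: 2 + 1 = 3.

3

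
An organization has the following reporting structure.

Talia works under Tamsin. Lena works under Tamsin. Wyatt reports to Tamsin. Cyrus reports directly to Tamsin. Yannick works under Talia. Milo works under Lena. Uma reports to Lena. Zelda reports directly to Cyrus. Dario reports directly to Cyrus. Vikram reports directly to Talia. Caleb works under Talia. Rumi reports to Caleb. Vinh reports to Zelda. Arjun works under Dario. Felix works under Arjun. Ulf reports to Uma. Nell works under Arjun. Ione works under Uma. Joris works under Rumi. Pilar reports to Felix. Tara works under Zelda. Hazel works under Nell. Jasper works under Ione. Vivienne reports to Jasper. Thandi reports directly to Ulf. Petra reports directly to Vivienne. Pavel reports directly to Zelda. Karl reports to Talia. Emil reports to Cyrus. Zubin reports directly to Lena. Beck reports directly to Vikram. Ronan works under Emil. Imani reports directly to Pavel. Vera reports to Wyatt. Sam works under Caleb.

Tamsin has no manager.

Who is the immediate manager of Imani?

Pavel

Imani reports directly to Pavel.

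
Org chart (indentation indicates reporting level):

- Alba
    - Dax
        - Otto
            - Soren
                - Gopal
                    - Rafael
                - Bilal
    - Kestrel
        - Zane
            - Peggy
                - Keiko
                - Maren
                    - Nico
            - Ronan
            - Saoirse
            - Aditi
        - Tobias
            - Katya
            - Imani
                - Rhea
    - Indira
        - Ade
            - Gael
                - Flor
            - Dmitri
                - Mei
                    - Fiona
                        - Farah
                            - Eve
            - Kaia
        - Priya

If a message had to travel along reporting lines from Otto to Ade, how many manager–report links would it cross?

4

Otto is 2 levels below Alba, and Ade is 2 levels below Alba (their lowest common manager). The shortest path runs up from Otto to Alba and back down to Ade: 2 + 2 = 4 links.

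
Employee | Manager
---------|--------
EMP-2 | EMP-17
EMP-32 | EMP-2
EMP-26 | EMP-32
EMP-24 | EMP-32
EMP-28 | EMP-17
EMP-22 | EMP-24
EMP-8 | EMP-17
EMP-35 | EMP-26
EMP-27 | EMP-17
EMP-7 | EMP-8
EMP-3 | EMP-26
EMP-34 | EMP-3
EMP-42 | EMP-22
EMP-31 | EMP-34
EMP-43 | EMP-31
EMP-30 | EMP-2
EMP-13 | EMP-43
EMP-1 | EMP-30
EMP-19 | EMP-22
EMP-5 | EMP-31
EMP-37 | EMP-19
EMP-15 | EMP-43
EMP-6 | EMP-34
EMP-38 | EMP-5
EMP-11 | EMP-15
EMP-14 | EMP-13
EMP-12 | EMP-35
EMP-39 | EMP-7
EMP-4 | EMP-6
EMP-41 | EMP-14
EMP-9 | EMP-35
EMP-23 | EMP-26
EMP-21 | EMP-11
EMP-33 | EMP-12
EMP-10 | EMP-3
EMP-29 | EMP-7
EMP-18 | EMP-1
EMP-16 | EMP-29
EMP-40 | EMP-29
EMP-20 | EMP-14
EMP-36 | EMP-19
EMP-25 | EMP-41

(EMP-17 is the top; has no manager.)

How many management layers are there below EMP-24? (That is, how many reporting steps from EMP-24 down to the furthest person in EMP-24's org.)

The longest chain under EMP-24 runs EMP-24 → EMP-22 → EMP-19 → EMP-36, which is 3 levels below EMP-24.

3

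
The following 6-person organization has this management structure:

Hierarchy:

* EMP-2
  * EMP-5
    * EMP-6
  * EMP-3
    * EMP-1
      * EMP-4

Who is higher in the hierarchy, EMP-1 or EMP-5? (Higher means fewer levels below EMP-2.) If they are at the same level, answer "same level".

EMP-1 is 2 levels below EMP-2; EMP-5 is 1. EMP-5 is higher.

EMP-5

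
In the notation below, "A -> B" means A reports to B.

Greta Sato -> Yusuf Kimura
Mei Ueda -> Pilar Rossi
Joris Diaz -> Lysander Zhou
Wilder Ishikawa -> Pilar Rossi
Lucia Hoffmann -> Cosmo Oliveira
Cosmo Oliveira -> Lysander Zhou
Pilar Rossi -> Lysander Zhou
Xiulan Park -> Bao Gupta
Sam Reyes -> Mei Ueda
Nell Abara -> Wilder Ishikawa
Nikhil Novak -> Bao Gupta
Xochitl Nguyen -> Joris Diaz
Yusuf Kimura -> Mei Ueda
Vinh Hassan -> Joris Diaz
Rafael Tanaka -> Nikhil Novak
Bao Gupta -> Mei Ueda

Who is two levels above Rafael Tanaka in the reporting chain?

Rafael Tanaka reports to Nikhil Novak, and Nikhil Novak reports to Bao Gupta. So Rafael Tanaka's skip-level manager is Bao Gupta.

Bao Gupta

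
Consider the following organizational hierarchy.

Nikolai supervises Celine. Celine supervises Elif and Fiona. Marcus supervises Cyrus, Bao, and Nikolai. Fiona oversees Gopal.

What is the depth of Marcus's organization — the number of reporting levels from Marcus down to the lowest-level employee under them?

The longest chain under Marcus runs Marcus → Nikolai → Celine → Fiona → Gopal, which is 4 levels below Marcus.

4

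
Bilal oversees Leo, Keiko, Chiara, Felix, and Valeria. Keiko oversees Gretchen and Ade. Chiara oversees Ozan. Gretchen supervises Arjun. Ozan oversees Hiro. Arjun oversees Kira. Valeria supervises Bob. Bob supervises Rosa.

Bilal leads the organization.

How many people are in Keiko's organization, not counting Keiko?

4

Keiko directly manages Ade, Gretchen. Ade has no reports. Under Gretchen: Arjun, Kira (2). So Keiko's organization is 2 direct reports plus everyone under them: 1 + 3 = 4.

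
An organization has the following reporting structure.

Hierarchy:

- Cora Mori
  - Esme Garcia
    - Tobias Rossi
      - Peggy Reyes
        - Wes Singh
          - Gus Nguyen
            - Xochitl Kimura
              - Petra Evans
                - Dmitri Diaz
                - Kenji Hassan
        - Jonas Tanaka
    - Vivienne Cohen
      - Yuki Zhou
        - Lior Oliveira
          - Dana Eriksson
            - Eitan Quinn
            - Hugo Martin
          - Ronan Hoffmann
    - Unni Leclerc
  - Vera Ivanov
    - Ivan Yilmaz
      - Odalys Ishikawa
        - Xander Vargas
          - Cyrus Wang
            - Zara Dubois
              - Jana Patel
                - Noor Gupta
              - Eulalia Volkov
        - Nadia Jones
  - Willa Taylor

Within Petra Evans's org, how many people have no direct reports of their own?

The people in Petra Evans's organization with no one reporting to them are Kenji Hassan, Dmitri Diaz. That is 2.

2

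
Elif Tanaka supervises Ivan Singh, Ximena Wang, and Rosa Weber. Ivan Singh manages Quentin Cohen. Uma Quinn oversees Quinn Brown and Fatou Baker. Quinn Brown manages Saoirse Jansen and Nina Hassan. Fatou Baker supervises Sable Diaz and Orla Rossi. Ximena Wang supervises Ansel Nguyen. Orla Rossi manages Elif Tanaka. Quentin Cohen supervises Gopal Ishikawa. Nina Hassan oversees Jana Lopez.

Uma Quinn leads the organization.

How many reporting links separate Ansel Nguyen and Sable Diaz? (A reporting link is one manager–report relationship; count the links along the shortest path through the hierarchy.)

5

Ansel Nguyen is 4 levels below Fatou Baker, and Sable Diaz is 1 level below Fatou Baker (their lowest common manager). The shortest path runs up from Ansel Nguyen to Fatou Baker and back down to Sable Diaz: 4 + 1 = 5 links.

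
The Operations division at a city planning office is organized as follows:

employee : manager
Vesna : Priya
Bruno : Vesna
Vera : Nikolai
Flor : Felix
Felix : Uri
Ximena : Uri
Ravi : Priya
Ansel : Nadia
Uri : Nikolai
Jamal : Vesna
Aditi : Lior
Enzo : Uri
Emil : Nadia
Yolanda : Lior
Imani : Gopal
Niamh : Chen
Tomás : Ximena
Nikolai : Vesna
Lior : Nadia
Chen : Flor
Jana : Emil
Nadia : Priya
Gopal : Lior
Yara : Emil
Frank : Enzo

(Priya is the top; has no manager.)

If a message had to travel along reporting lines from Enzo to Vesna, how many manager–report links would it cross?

Enzo is in Vesna's organization: the chain from Enzo up to Vesna is Enzo → Uri → Nikolai → Vesna, which is 3 links.

3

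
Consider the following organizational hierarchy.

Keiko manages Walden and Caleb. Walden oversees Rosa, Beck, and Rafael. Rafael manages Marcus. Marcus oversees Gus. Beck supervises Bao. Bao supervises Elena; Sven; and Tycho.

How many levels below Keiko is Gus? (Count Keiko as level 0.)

Chain from Gus up to Keiko: Gus → Marcus → Rafael → Walden → Keiko. That is 4 steps up, so Gus is 4 levels below Keiko.

4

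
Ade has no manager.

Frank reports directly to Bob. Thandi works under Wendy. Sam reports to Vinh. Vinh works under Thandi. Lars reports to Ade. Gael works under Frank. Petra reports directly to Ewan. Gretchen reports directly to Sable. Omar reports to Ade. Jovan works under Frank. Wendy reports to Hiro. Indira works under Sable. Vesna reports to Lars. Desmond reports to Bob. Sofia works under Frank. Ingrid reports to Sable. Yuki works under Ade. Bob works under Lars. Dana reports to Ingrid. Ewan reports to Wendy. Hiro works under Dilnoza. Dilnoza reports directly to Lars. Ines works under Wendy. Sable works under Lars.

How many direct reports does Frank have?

Frank directly manages Gael, Jovan, Sofia. That is 3 direct reports.

3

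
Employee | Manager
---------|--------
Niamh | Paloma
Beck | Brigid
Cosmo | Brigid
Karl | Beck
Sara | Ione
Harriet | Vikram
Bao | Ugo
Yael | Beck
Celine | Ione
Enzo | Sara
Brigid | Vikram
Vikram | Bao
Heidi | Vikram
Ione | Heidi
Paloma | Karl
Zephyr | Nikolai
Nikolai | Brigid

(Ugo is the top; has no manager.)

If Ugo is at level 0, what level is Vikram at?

Chain from Vikram up to Ugo: Vikram → Bao → Ugo. That is 2 steps up, so Vikram is 2 levels below Ugo.

2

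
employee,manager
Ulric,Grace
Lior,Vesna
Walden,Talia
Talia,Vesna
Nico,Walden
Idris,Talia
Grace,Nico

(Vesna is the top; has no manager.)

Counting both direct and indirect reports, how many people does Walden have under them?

3

Walden directly manages Nico. Under Nico: Grace, Ulric (2). That's 3 in total.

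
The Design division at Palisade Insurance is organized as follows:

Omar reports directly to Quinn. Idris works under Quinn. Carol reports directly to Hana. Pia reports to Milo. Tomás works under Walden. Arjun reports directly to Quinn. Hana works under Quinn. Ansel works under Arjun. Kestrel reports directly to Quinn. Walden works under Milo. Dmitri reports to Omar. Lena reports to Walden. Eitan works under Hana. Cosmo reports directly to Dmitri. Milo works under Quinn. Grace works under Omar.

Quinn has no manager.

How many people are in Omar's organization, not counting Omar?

Omar directly manages Dmitri, Grace. Under Dmitri: Cosmo (1). Grace has no reports. So Omar's organization is 2 direct reports plus everyone under them: 2 + 1 = 3.

3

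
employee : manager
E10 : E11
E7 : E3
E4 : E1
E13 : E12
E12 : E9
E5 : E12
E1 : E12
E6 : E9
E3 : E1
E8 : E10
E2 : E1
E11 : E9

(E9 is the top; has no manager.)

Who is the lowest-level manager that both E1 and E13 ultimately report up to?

E12

E1's chain of managers is E12, E9. E13's chain of managers is E12, E9. The first manager that appears in both chains is E12.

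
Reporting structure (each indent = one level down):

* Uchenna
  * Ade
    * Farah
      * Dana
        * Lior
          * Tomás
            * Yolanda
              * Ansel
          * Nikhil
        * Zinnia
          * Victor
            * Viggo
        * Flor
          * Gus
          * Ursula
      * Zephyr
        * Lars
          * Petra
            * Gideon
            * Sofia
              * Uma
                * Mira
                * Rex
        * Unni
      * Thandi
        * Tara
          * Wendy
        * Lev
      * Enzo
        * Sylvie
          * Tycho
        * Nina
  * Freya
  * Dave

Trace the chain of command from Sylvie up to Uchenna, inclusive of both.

Sylvie -> Enzo -> Farah -> Ade -> Uchenna

Sylvie reports to Enzo. Enzo reports to Farah. Farah reports to Ade. Ade reports to Uchenna. Uchenna is at the top.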